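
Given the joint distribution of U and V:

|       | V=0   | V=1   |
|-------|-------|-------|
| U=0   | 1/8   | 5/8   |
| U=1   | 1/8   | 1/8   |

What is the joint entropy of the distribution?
H(U,V) = -Σ P(U,V) log₂ P(U,V), summed over the non-zero cells:
H(U,V) = -[(1/8)·log₂(1/8) + (5/8)·log₂(5/8) + (1/8)·log₂(1/8) + (1/8)·log₂(1/8)]
  = 0.3750 + 0.4238 + 0.3750 + 0.3750
  = 1.5488 bits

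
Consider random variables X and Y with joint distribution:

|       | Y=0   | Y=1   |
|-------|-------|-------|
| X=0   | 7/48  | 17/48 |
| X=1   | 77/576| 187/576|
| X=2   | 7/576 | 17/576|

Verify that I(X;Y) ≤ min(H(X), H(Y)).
Marginal P(X) (row sums):
  P(X=0) = 7/48 + 17/48 = 1/2
  P(X=1) = 77/576 + 187/576 = 11/24
  P(X=2) = 7/576 + 17/576 = 1/24
Marginal P(Y) (column sums):
  P(Y=0) = 7/48 + 77/576 + 7/576 = 7/24
  P(Y=1) = 17/48 + 187/576 + 17/576 = 17/24

H(X) = -[(1/2)·log₂(1/2) + (11/24)·log₂(11/24) + (1/24)·log₂(1/24)]
  = 0.5000 + 0.5159 + 0.1910
  = 1.2069 bits
H(Y) = -[(7/24)·log₂(7/24) + (17/24)·log₂(17/24)]
  = 0.5185 + 0.3524
  = 0.8709 bits
H(X,Y) = -[(7/48)·log₂(7/48) + (17/48)·log₂(17/48) + (77/576)·log₂(77/576) + (187/576)·log₂(187/576) + (7/576)·log₂(7/576) + (17/576)·log₂(17/576)]
  = 0.4051 + 0.5304 + 0.3881 + 0.5269 + 0.0773 + 0.1500
  = 2.0778 bits

I(X;Y) = H(X) + H(Y) - H(X,Y)
  = 1.2069 + 0.8709 - 2.0778
  = 0.0000 bits

min(H(X), H(Y)) = min(1.2069, 0.8709) = 0.8709 bits
Since 0.0000 ≤ 0.8709, the bound is satisfied ✓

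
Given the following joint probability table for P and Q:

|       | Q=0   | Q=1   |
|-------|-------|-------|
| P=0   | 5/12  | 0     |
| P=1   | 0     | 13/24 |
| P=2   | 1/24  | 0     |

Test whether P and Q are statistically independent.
Marginal P(P) (row sums):
  P(P=0) = 5/12 + 0 = 5/12
  P(P=1) = 0 + 13/24 = 13/24
  P(P=2) = 1/24 + 0 = 1/24
Marginal P(Q) (column sums):
  P(Q=0) = 5/12 + 0 + 1/24 = 11/24
  P(Q=1) = 0 + 13/24 + 0 = 13/24

P and Q are independent iff P(P=i,Q=j) = P(P=i)·P(Q=j) for every cell.
  P(P=0)·P(Q=0) = 5/12 × 11/24 = 55/288, but P(P=0,Q=0) = 5/12 ✗

No, P and Q are not independent. Quantitatively, I(P;Q) > 0:

H(P) = -[(5/12)·log₂(5/12) + (13/24)·log₂(13/24) + (1/24)·log₂(1/24)]
  = 0.5263 + 0.4791 + 0.1910
  = 1.1964 bits
H(Q) = -[(11/24)·log₂(11/24) + (13/24)·log₂(13/24)]
  = 0.5159 + 0.4791
  = 0.9950 bits
H(P,Q) = -[(5/12)·log₂(5/12) + (13/24)·log₂(13/24) + (1/24)·log₂(1/24)]
  = 0.5263 + 0.4791 + 0.1910
  = 1.1964 bits
I(P;Q) = H(P) + H(Q) - H(P,Q) = 1.1964 + 0.9950 - 1.1964 = 0.9950 bits > 0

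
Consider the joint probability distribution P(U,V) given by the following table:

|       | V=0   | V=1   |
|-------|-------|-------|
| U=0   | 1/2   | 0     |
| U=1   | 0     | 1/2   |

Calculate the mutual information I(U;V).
Marginal P(U) (row sums):
  P(U=0) = 1/2 + 0 = 1/2
  P(U=1) = 0 + 1/2 = 1/2
Marginal P(V) (column sums):
  P(V=0) = 1/2 + 0 = 1/2
  P(V=1) = 0 + 1/2 = 1/2

H(U) = -[(1/2)·log₂(1/2) + (1/2)·log₂(1/2)]
  = 0.5000 + 0.5000
  = 1.0000 bits
H(V) = -[(1/2)·log₂(1/2) + (1/2)·log₂(1/2)]
  = 0.5000 + 0.5000
  = 1.0000 bits
H(U,V) = -[(1/2)·log₂(1/2) + (1/2)·log₂(1/2)]
  = 0.5000 + 0.5000
  = 1.0000 bits

I(U;V) = H(U) + H(V) - H(U,V)
  = 1.0000 + 1.0000 - 1.0000
  = 1.0000 bits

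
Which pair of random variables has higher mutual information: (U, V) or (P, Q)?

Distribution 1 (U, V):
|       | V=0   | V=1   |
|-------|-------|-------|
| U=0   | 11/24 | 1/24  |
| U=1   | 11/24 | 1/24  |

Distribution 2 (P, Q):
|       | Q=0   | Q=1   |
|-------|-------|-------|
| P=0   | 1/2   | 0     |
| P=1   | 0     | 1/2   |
Distribution 1 (U, V):
Marginal P(U) (row sums):
  P(U=0) = 11/24 + 1/24 = 1/2
  P(U=1) = 11/24 + 1/24 = 1/2
Marginal P(V) (column sums):
  P(V=0) = 11/24 + 11/24 = 11/12
  P(V=1) = 1/24 + 1/24 = 1/12

H(U) = -[(1/2)·log₂(1/2) + (1/2)·log₂(1/2)]
  = 0.5000 + 0.5000
  = 1.0000 bits
H(V) = -[(11/12)·log₂(11/12) + (1/12)·log₂(1/12)]
  = 0.1151 + 0.2987
  = 0.4138 bits
H(U,V) = -[(11/24)·log₂(11/24) + (1/24)·log₂(1/24) + (11/24)·log₂(11/24) + (1/24)·log₂(1/24)]
  = 0.5159 + 0.1910 + 0.5159 + 0.1910
  = 1.4138 bits

I(U;V) = H(U) + H(V) - H(U,V)
  = 1.0000 + 0.4138 - 1.4138
  = 0.0000 bits

Distribution 2 (P, Q):
Marginal P(P) (row sums):
  P(P=0) = 1/2 + 0 = 1/2
  P(P=1) = 0 + 1/2 = 1/2
Marginal P(Q) (column sums):
  P(Q=0) = 1/2 + 0 = 1/2
  P(Q=1) = 0 + 1/2 = 1/2

H(P) = -[(1/2)·log₂(1/2) + (1/2)·log₂(1/2)]
  = 0.5000 + 0.5000
  = 1.0000 bits
H(Q) = -[(1/2)·log₂(1/2) + (1/2)·log₂(1/2)]
  = 0.5000 + 0.5000
  = 1.0000 bits
H(P,Q) = -[(1/2)·log₂(1/2) + (1/2)·log₂(1/2)]
  = 0.5000 + 0.5000
  = 1.0000 bits

I(P;Q) = H(P) + H(Q) - H(P,Q)
  = 1.0000 + 1.0000 - 1.0000
  = 1.0000 bits

I(P;Q) = 1.0000 bits > I(U;V) = 0.0000 bits, so (P, Q) has the higher mutual information (stronger dependence).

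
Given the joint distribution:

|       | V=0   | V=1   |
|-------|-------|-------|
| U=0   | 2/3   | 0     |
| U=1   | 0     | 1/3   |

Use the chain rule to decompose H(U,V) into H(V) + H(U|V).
By the chain rule: H(U,V) = H(V) + H(U|V)

Marginal P(V) (column sums):
  P(V=0) = 2/3 + 0 = 2/3
  P(V=1) = 0 + 1/3 = 1/3
H(V) = -[(2/3)·log₂(2/3) + (1/3)·log₂(1/3)]
  = 0.3900 + 0.5283
  = 0.9183 bits
H(U|V) = -Σ P(U,V)·log₂ P(U|V), where P(U|V) = P(U,V) / P(V)
  (cells with P(U,V) = 0 contribute 0)
  (U=0,V=0): P(U|V) = (2/3)/(2/3) = 1;  -(2/3)·log₂(1) = 0.0000
  (U=1,V=1): P(U|V) = (1/3)/(1/3) = 1;  -(1/3)·log₂(1) = 0.0000
H(U|V) = 0.0000 + 0.0000
  = 0.0000 bits

H(U,V) = H(V) + H(U|V) = 0.9183 + 0.0000 = 0.9183 bits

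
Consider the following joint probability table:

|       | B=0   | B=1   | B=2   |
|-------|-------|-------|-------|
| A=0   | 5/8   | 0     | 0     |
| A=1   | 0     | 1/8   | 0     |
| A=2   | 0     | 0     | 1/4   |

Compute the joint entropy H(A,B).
H(A,B) = -Σ P(A,B) log₂ P(A,B), summed over the non-zero cells:
H(A,B) = -[(5/8)·log₂(5/8) + (1/8)·log₂(1/8) + (1/4)·log₂(1/4)]
  = 0.4238 + 0.3750 + 0.5000
  = 1.2988 bits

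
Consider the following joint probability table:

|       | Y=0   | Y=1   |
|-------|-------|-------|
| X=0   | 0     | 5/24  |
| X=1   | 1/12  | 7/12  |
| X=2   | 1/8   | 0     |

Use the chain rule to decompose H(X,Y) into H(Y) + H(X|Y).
By the chain rule: H(X,Y) = H(Y) + H(X|Y)

Marginal P(Y) (column sums):
  P(Y=0) = 0 + 1/12 + 1/8 = 5/24
  P(Y=1) = 5/24 + 7/12 + 0 = 19/24
H(Y) = -[(5/24)·log₂(5/24) + (19/24)·log₂(19/24)]
  = 0.4715 + 0.2668
  = 0.7383 bits
H(X|Y) = -Σ P(X,Y)·log₂ P(X|Y), where P(X|Y) = P(X,Y) / P(Y)
  (cells with P(X,Y) = 0 contribute 0)
  (X=0,Y=1): P(X|Y) = (5/24)/(19/24) = 5/19;  -(5/24)·log₂(5/19) = 0.4012
  (X=1,Y=0): P(X|Y) = (1/12)/(5/24) = 2/5;  -(1/12)·log₂(2/5) = 0.1102
  (X=1,Y=1): P(X|Y) = (7/12)/(19/24) = 14/19;  -(7/12)·log₂(14/19) = 0.2570
  (X=2,Y=0): P(X|Y) = (1/8)/(5/24) = 3/5;  -(1/8)·log₂(3/5) = 0.0921
H(X|Y) = 0.4012 + 0.1102 + 0.2570 + 0.0921
  = 0.8605 bits

H(X,Y) = H(Y) + H(X|Y) = 0.7383 + 0.8605 = 1.5988 bits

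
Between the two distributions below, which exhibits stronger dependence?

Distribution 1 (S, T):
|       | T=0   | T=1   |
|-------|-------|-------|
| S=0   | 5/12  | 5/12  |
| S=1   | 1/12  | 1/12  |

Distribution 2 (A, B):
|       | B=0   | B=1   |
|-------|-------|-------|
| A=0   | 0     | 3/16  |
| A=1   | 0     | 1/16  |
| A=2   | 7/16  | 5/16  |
Distribution 1 (S, T):
Marginal P(S) (row sums):
  P(S=0) = 5/12 + 5/12 = 5/6
  P(S=1) = 1/12 + 1/12 = 1/6
Marginal P(T) (column sums):
  P(T=0) = 5/12 + 1/12 = 1/2
  P(T=1) = 5/12 + 1/12 = 1/2

H(S) = -[(5/6)·log₂(5/6) + (1/6)·log₂(1/6)]
  = 0.2192 + 0.4308
  = 0.6500 bits
H(T) = -[(1/2)·log₂(1/2) + (1/2)·log₂(1/2)]
  = 0.5000 + 0.5000
  = 1.0000 bits
H(S,T) = -[(5/12)·log₂(5/12) + (5/12)·log₂(5/12) + (1/12)·log₂(1/12) + (1/12)·log₂(1/12)]
  = 0.5263 + 0.5263 + 0.2987 + 0.2987
  = 1.6500 bits

I(S;T) = H(S) + H(T) - H(S,T)
  = 0.6500 + 1.0000 - 1.6500
  = 0.0000 bits

Distribution 2 (A, B):
Marginal P(A) (row sums):
  P(A=0) = 0 + 3/16 = 3/16
  P(A=1) = 0 + 1/16 = 1/16
  P(A=2) = 7/16 + 5/16 = 3/4
Marginal P(B) (column sums):
  P(B=0) = 0 + 0 + 7/16 = 7/16
  P(B=1) = 3/16 + 1/16 + 5/16 = 9/16

H(A) = -[(3/16)·log₂(3/16) + (1/16)·log₂(1/16) + (3/4)·log₂(3/4)]
  = 0.4528 + 0.2500 + 0.3113
  = 1.0141 bits
H(B) = -[(7/16)·log₂(7/16) + (9/16)·log₂(9/16)]
  = 0.5218 + 0.4669
  = 0.9887 bits
H(A,B) = -[(3/16)·log₂(3/16) + (1/16)·log₂(1/16) + (7/16)·log₂(7/16) + (5/16)·log₂(5/16)]
  = 0.4528 + 0.2500 + 0.5218 + 0.5244
  = 1.7490 bits

I(A;B) = H(A) + H(B) - H(A,B)
  = 1.0141 + 0.9887 - 1.7490
  = 0.2538 bits

I(A;B) = 0.2538 bits > I(S;T) = 0.0000 bits, so (A, B) has the higher mutual information (stronger dependence).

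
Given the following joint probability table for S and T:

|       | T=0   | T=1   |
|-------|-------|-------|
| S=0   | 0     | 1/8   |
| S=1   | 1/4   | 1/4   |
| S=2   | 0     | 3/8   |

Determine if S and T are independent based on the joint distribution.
Marginal P(S) (row sums):
  P(S=0) = 0 + 1/8 = 1/8
  P(S=1) = 1/4 + 1/4 = 1/2
  P(S=2) = 0 + 3/8 = 3/8
Marginal P(T) (column sums):
  P(T=0) = 0 + 1/4 + 0 = 1/4
  P(T=1) = 1/8 + 1/4 + 3/8 = 3/4

S and T are independent iff P(S=i,T=j) = P(S=i)·P(T=j) for every cell.
  P(S=0)·P(T=0) = 1/8 × 1/4 = 1/32, but P(S=0,T=0) = 0 ✗

No, S and T are not independent. Quantitatively, I(S;T) > 0:

H(S) = -[(1/8)·log₂(1/8) + (1/2)·log₂(1/2) + (3/8)·log₂(3/8)]
  = 0.3750 + 0.5000 + 0.5306
  = 1.4056 bits
H(T) = -[(1/4)·log₂(1/4) + (3/4)·log₂(3/4)]
  = 0.5000 + 0.3113
  = 0.8113 bits
H(S,T) = -[(1/8)·log₂(1/8) + (1/4)·log₂(1/4) + (1/4)·log₂(1/4) + (3/8)·log₂(3/8)]
  = 0.3750 + 0.5000 + 0.5000 + 0.5306
  = 1.9056 bits
I(S;T) = H(S) + H(T) - H(S,T) = 1.4056 + 0.8113 - 1.9056 = 0.3113 bits > 0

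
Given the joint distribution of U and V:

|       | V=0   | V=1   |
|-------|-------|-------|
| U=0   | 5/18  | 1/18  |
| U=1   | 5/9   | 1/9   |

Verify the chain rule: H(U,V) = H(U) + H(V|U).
Left side:
H(U,V) = -[(5/18)·log₂(5/18) + (1/18)·log₂(1/18) + (5/9)·log₂(5/9) + (1/9)·log₂(1/9)]
  = 0.5133 + 0.2317 + 0.4711 + 0.3522
  = 1.5683 bits

Right side:
Marginal P(U) (row sums):
  P(U=0) = 5/18 + 1/18 = 1/3
  P(U=1) = 5/9 + 1/9 = 2/3
H(U) = -[(1/3)·log₂(1/3) + (2/3)·log₂(2/3)]
  = 0.5283 + 0.3900
  = 0.9183 bits
H(V|U) = -Σ P(U,V)·log₂ P(V|U), where P(V|U) = P(U,V) / P(U)
  (U=0,V=0): P(V|U) = (5/18)/(1/3) = 5/6;  -(5/18)·log₂(5/6) = 0.0731
  (U=0,V=1): P(V|U) = (1/18)/(1/3) = 1/6;  -(1/18)·log₂(1/6) = 0.1436
  (U=1,V=0): P(V|U) = (5/9)/(2/3) = 5/6;  -(5/9)·log₂(5/6) = 0.1461
  (U=1,V=1): P(V|U) = (1/9)/(2/3) = 1/6;  -(1/9)·log₂(1/6) = 0.2872
H(V|U) = 0.0731 + 0.1436 + 0.1461 + 0.2872
  = 0.6500 bits
H(U) + H(V|U) = 0.9183 + 0.6500 = 1.5683 bits

Both sides equal 1.5683 bits, so the chain rule holds ✓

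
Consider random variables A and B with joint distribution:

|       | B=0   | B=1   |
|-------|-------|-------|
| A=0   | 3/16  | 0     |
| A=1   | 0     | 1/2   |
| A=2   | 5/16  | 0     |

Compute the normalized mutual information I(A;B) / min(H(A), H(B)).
Marginal P(A) (row sums):
  P(A=0) = 3/16 + 0 = 3/16
  P(A=1) = 0 + 1/2 = 1/2
  P(A=2) = 5/16 + 0 = 5/16
Marginal P(B) (column sums):
  P(B=0) = 3/16 + 0 + 5/16 = 1/2
  P(B=1) = 0 + 1/2 + 0 = 1/2

H(A) = -[(3/16)·log₂(3/16) + (1/2)·log₂(1/2) + (5/16)·log₂(5/16)]
  = 0.4528 + 0.5000 + 0.5244
  = 1.4772 bits
H(B) = -[(1/2)·log₂(1/2) + (1/2)·log₂(1/2)]
  = 0.5000 + 0.5000
  = 1.0000 bits
H(A,B) = -[(3/16)·log₂(3/16) + (1/2)·log₂(1/2) + (5/16)·log₂(5/16)]
  = 0.4528 + 0.5000 + 0.5244
  = 1.4772 bits

I(A;B) = H(A) + H(B) - H(A,B)
  = 1.4772 + 1.0000 - 1.4772
  = 1.0000 bits

min(H(A), H(B)) = min(1.4772, 1.0000) = 1.0000 bits
Normalized MI = 1.0000 / 1.0000 = 1.0000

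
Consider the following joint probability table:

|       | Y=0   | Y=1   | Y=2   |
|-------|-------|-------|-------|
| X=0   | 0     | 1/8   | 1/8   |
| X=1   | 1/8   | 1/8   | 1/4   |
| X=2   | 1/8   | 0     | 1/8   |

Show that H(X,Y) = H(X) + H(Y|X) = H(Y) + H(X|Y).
Marginal P(X) (row sums):
  P(X=0) = 0 + 1/8 + 1/8 = 1/4
  P(X=1) = 1/8 + 1/8 + 1/4 = 1/2
  P(X=2) = 1/8 + 0 + 1/8 = 1/4
Marginal P(Y) (column sums):
  P(Y=0) = 0 + 1/8 + 1/8 = 1/4
  P(Y=1) = 1/8 + 1/8 + 0 = 1/4
  P(Y=2) = 1/8 + 1/4 + 1/8 = 1/2

Decomposition 1: H(X) + H(Y|X)
H(X) = -[(1/4)·log₂(1/4) + (1/2)·log₂(1/2) + (1/4)·log₂(1/4)]
  = 0.5000 + 0.5000 + 0.5000
  = 1.5000 bits
H(Y|X) = -Σ P(X,Y)·log₂ P(Y|X), where P(Y|X) = P(X,Y) / P(X)
  (cells with P(X,Y) = 0 contribute 0)
  (X=0,Y=1): P(Y|X) = (1/8)/(1/4) = 1/2;  -(1/8)·log₂(1/2) = 0.1250
  (X=0,Y=2): P(Y|X) = (1/8)/(1/4) = 1/2;  -(1/8)·log₂(1/2) = 0.1250
  (X=1,Y=0): P(Y|X) = (1/8)/(1/2) = 1/4;  -(1/8)·log₂(1/4) = 0.2500
  (X=1,Y=1): P(Y|X) = (1/8)/(1/2) = 1/4;  -(1/8)·log₂(1/4) = 0.2500
  (X=1,Y=2): P(Y|X) = (1/4)/(1/2) = 1/2;  -(1/4)·log₂(1/2) = 0.2500
  (X=2,Y=0): P(Y|X) = (1/8)/(1/4) = 1/2;  -(1/8)·log₂(1/2) = 0.1250
  (X=2,Y=2): P(Y|X) = (1/8)/(1/4) = 1/2;  -(1/8)·log₂(1/2) = 0.1250
H(Y|X) = 0.1250 + 0.1250 + 0.2500 + 0.2500 + 0.2500 + 0.1250 + 0.1250
  = 1.2500 bits
H(X) + H(Y|X) = 1.5000 + 1.2500 = 2.7500 bits

Decomposition 2: H(Y) + H(X|Y)
H(Y) = -[(1/4)·log₂(1/4) + (1/4)·log₂(1/4) + (1/2)·log₂(1/2)]
  = 0.5000 + 0.5000 + 0.5000
  = 1.5000 bits
H(X|Y) = -Σ P(X,Y)·log₂ P(X|Y), where P(X|Y) = P(X,Y) / P(Y)
  (cells with P(X,Y) = 0 contribute 0)
  (X=0,Y=1): P(X|Y) = (1/8)/(1/4) = 1/2;  -(1/8)·log₂(1/2) = 0.1250
  (X=0,Y=2): P(X|Y) = (1/8)/(1/2) = 1/4;  -(1/8)·log₂(1/4) = 0.2500
  (X=1,Y=0): P(X|Y) = (1/8)/(1/4) = 1/2;  -(1/8)·log₂(1/2) = 0.1250
  (X=1,Y=1): P(X|Y) = (1/8)/(1/4) = 1/2;  -(1/8)·log₂(1/2) = 0.1250
  (X=1,Y=2): P(X|Y) = (1/4)/(1/2) = 1/2;  -(1/4)·log₂(1/2) = 0.2500
  (X=2,Y=0): P(X|Y) = (1/8)/(1/4) = 1/2;  -(1/8)·log₂(1/2) = 0.1250
  (X=2,Y=2): P(X|Y) = (1/8)/(1/2) = 1/4;  -(1/8)·log₂(1/4) = 0.2500
H(X|Y) = 0.1250 + 0.2500 + 0.1250 + 0.1250 + 0.2500 + 0.1250 + 0.2500
  = 1.2500 bits
H(Y) + H(X|Y) = 1.5000 + 1.2500 = 2.7500 bits

Direct computation of the joint entropy:
H(X,Y) = -[(1/8)·log₂(1/8) + (1/8)·log₂(1/8) + (1/8)·log₂(1/8) + (1/8)·log₂(1/8) + (1/4)·log₂(1/4) + (1/8)·log₂(1/8) + (1/8)·log₂(1/8)]
  = 0.3750 + 0.3750 + 0.3750 + 0.3750 + 0.5000 + 0.3750 + 0.3750
  = 2.7500 bits

All three agree: H(X,Y) = 2.7500 bits ✓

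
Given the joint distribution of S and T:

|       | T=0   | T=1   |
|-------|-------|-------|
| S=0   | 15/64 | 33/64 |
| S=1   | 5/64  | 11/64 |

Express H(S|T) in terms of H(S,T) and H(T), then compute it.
H(S|T) = H(S,T) - H(T)

Marginal P(T) (column sums):
  P(T=0) = 15/64 + 5/64 = 5/16
  P(T=1) = 33/64 + 11/64 = 11/16

H(S,T) = -[(15/64)·log₂(15/64) + (33/64)·log₂(33/64) + (5/64)·log₂(5/64) + (11/64)·log₂(11/64)]
  = 0.4906 + 0.4927 + 0.2873 + 0.4367
  = 1.7073 bits
H(T) = -[(5/16)·log₂(5/16) + (11/16)·log₂(11/16)]
  = 0.5244 + 0.3716
  = 0.8960 bits

H(S|T) = 1.7073 - 0.8960 = 0.8113 bits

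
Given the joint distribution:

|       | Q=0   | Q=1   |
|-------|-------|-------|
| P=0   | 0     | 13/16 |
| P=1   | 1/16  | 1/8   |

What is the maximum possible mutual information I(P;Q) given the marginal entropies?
The upper bound on mutual information is I(P;Q) ≤ min(H(P), H(Q)).

Marginal P(P) (row sums):
  P(P=0) = 0 + 13/16 = 13/16
  P(P=1) = 1/16 + 1/8 = 3/16
Marginal P(Q) (column sums):
  P(Q=0) = 0 + 1/16 = 1/16
  P(Q=1) = 13/16 + 1/8 = 15/16

H(P) = -[(13/16)·log₂(13/16) + (3/16)·log₂(3/16)]
  = 0.2434 + 0.4528
  = 0.6962 bits
H(Q) = -[(1/16)·log₂(1/16) + (15/16)·log₂(15/16)]
  = 0.2500 + 0.0873
  = 0.3373 bits

Maximum possible I(P;Q) = min(0.6962, 0.3373) = 0.3373 bits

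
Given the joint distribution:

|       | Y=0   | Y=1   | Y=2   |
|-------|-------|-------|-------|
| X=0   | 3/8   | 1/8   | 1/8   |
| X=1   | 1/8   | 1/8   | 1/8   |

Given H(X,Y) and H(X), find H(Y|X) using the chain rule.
From the chain rule: H(X,Y) = H(X) + H(Y|X)
Therefore: H(Y|X) = H(X,Y) - H(X)

H(X,Y) = -[(3/8)·log₂(3/8) + (1/8)·log₂(1/8) + (1/8)·log₂(1/8) + (1/8)·log₂(1/8) + (1/8)·log₂(1/8) + (1/8)·log₂(1/8)]
  = 0.5306 + 0.3750 + 0.3750 + 0.3750 + 0.3750 + 0.3750
  = 2.4056 bits
Marginal P(X) (row sums):
  P(X=0) = 3/8 + 1/8 + 1/8 = 5/8
  P(X=1) = 1/8 + 1/8 + 1/8 = 3/8
H(X) = -[(5/8)·log₂(5/8) + (3/8)·log₂(3/8)]
  = 0.4238 + 0.5306
  = 0.9544 bits

H(Y|X) = 2.4056 - 0.9544 = 1.4512 bits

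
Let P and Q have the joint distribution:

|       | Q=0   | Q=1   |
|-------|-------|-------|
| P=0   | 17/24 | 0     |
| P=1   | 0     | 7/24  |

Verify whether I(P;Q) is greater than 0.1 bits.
Marginal P(P) (row sums):
  P(P=0) = 17/24 + 0 = 17/24
  P(P=1) = 0 + 7/24 = 7/24
Marginal P(Q) (column sums):
  P(Q=0) = 17/24 + 0 = 17/24
  P(Q=1) = 0 + 7/24 = 7/24

H(P) = -[(17/24)·log₂(17/24) + (7/24)·log₂(7/24)]
  = 0.3524 + 0.5185
  = 0.8709 bits
H(Q) = -[(17/24)·log₂(17/24) + (7/24)·log₂(7/24)]
  = 0.3524 + 0.5185
  = 0.8709 bits
H(P,Q) = -[(17/24)·log₂(17/24) + (7/24)·log₂(7/24)]
  = 0.3524 + 0.5185
  = 0.8709 bits

I(P;Q) = H(P) + H(Q) - H(P,Q)
  = 0.8709 + 0.8709 - 0.8709
  = 0.8709 bits

Yes. I(P;Q) = 0.8709 bits, which is > 0.1 bits.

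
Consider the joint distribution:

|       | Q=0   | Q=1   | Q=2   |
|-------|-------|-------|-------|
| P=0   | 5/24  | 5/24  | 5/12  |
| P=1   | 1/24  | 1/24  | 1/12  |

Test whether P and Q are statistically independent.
Marginal P(P) (row sums):
  P(P=0) = 5/24 + 5/24 + 5/12 = 5/6
  P(P=1) = 1/24 + 1/24 + 1/12 = 1/6
Marginal P(Q) (column sums):
  P(Q=0) = 5/24 + 1/24 = 1/4
  P(Q=1) = 5/24 + 1/24 = 1/4
  P(Q=2) = 5/12 + 1/12 = 1/2

P and Q are independent iff P(P=i,Q=j) = P(P=i)·P(Q=j) for every cell.
  P(P=0)·P(Q=0) = 5/6 × 1/4 = 5/24 = P(P=0,Q=0) ✓
  P(P=0)·P(Q=1) = 5/6 × 1/4 = 5/24 = P(P=0,Q=1) ✓
  P(P=0)·P(Q=2) = 5/6 × 1/2 = 5/12 = P(P=0,Q=2) ✓
  P(P=1)·P(Q=0) = 1/6 × 1/4 = 1/24 = P(P=1,Q=0) ✓
  P(P=1)·P(Q=1) = 1/6 × 1/4 = 1/24 = P(P=1,Q=1) ✓
  P(P=1)·P(Q=2) = 1/6 × 1/2 = 1/12 = P(P=1,Q=2) ✓

Yes, P and Q are independent: every cell factors, so I(P;Q) = 0 bits.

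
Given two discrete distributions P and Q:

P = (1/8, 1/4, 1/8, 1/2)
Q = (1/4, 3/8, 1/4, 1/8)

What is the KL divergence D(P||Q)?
D(P||Q) = Σ P(i) log₂(P(i)/Q(i))
  i=0: (1/8) × log₂((1/8)/(1/4)) = (1/8) × log₂(1/2) = -0.1250
  i=1: (1/4) × log₂((1/4)/(3/8)) = (1/4) × log₂(2/3) = -0.1462
  i=2: (1/8) × log₂((1/8)/(1/4)) = (1/8) × log₂(1/2) = -0.1250
  i=3: (1/2) × log₂((1/2)/(1/8)) = (1/2) × log₂(4) = 1.0000
D(P||Q) = -0.1250 - 0.1462 - 0.1250 + 1.0000
  = 0.6038 bits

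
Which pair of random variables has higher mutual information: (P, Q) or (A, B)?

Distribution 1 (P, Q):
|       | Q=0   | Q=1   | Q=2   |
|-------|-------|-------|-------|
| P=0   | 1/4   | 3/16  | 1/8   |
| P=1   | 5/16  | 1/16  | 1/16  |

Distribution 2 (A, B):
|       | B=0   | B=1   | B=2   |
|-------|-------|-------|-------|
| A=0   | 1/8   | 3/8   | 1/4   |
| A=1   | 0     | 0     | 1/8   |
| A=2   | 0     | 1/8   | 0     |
Distribution 1 (P, Q):
Marginal P(P) (row sums):
  P(P=0) = 1/4 + 3/16 + 1/8 = 9/16
  P(P=1) = 5/16 + 1/16 + 1/16 = 7/16
Marginal P(Q) (column sums):
  P(Q=0) = 1/4 + 5/16 = 9/16
  P(Q=1) = 3/16 + 1/16 = 1/4
  P(Q=2) = 1/8 + 1/16 = 3/16

H(P) = -[(9/16)·log₂(9/16) + (7/16)·log₂(7/16)]
  = 0.4669 + 0.5218
  = 0.9887 bits
H(Q) = -[(9/16)·log₂(9/16) + (1/4)·log₂(1/4) + (3/16)·log₂(3/16)]
  = 0.4669 + 0.5000 + 0.4528
  = 1.4197 bits
H(P,Q) = -[(1/4)·log₂(1/4) + (3/16)·log₂(3/16) + (1/8)·log₂(1/8) + (5/16)·log₂(5/16) + (1/16)·log₂(1/16) + (1/16)·log₂(1/16)]
  = 0.5000 + 0.4528 + 0.3750 + 0.5244 + 0.2500 + 0.2500
  = 2.3522 bits

I(P;Q) = H(P) + H(Q) - H(P,Q)
  = 0.9887 + 1.4197 - 2.3522
  = 0.0562 bits

Distribution 2 (A, B):
Marginal P(A) (row sums):
  P(A=0) = 1/8 + 3/8 + 1/4 = 3/4
  P(A=1) = 0 + 0 + 1/8 = 1/8
  P(A=2) = 0 + 1/8 + 0 = 1/8
Marginal P(B) (column sums):
  P(B=0) = 1/8 + 0 + 0 = 1/8
  P(B=1) = 3/8 + 0 + 1/8 = 1/2
  P(B=2) = 1/4 + 1/8 + 0 = 3/8

H(A) = -[(3/4)·log₂(3/4) + (1/8)·log₂(1/8) + (1/8)·log₂(1/8)]
  = 0.3113 + 0.3750 + 0.3750
  = 1.0613 bits
H(B) = -[(1/8)·log₂(1/8) + (1/2)·log₂(1/2) + (3/8)·log₂(3/8)]
  = 0.3750 + 0.5000 + 0.5306
  = 1.4056 bits
H(A,B) = -[(1/8)·log₂(1/8) + (3/8)·log₂(3/8) + (1/4)·log₂(1/4) + (1/8)·log₂(1/8) + (1/8)·log₂(1/8)]
  = 0.3750 + 0.5306 + 0.5000 + 0.3750 + 0.3750
  = 2.1556 bits

I(A;B) = H(A) + H(B) - H(A,B)
  = 1.0613 + 1.4056 - 2.1556
  = 0.3113 bits

I(A;B) = 0.3113 bits > I(P;Q) = 0.0562 bits, so (A, B) has the higher mutual information (stronger dependence).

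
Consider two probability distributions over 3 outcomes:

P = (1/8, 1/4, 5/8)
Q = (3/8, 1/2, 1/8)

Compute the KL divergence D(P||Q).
D(P||Q) = Σ P(i) log₂(P(i)/Q(i))
  i=0: (1/8) × log₂((1/8)/(3/8)) = (1/8) × log₂(1/3) = -0.1981
  i=1: (1/4) × log₂((1/4)/(1/2)) = (1/4) × log₂(1/2) = -0.2500
  i=2: (5/8) × log₂((5/8)/(1/8)) = (5/8) × log₂(5) = 1.4512
D(P||Q) = -0.1981 - 0.2500 + 1.4512
  = 1.0031 bits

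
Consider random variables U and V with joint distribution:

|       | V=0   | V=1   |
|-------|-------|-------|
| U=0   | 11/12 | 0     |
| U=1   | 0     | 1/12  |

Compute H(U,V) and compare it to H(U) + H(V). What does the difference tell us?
Marginal P(U) (row sums):
  P(U=0) = 11/12 + 0 = 11/12
  P(U=1) = 0 + 1/12 = 1/12
Marginal P(V) (column sums):
  P(V=0) = 11/12 + 0 = 11/12
  P(V=1) = 0 + 1/12 = 1/12

H(U,V) = -[(11/12)·log₂(11/12) + (1/12)·log₂(1/12)]
  = 0.1151 + 0.2987
  = 0.4138 bits
H(U) = -[(11/12)·log₂(11/12) + (1/12)·log₂(1/12)]
  = 0.1151 + 0.2987
  = 0.4138 bits
H(V) = -[(11/12)·log₂(11/12) + (1/12)·log₂(1/12)]
  = 0.1151 + 0.2987
  = 0.4138 bits

H(U) + H(V) = 0.4138 + 0.4138 = 0.8276 bits
Difference: H(U) + H(V) - H(U,V) = 0.8276 - 0.4138 = 0.4138 bits = I(U;V)

The difference is the mutual information; it is positive here, so U and V are dependent (knowing one reduces uncertainty about the other by 0.4138 bits).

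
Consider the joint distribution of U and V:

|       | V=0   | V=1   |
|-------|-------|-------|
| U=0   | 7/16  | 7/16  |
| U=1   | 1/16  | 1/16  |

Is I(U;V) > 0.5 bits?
Marginal P(U) (row sums):
  P(U=0) = 7/16 + 7/16 = 7/8
  P(U=1) = 1/16 + 1/16 = 1/8
Marginal P(V) (column sums):
  P(V=0) = 7/16 + 1/16 = 1/2
  P(V=1) = 7/16 + 1/16 = 1/2

H(U) = -[(7/8)·log₂(7/8) + (1/8)·log₂(1/8)]
  = 0.1686 + 0.3750
  = 0.5436 bits
H(V) = -[(1/2)·log₂(1/2) + (1/2)·log₂(1/2)]
  = 0.5000 + 0.5000
  = 1.0000 bits
H(U,V) = -[(7/16)·log₂(7/16) + (7/16)·log₂(7/16) + (1/16)·log₂(1/16) + (1/16)·log₂(1/16)]
  = 0.5218 + 0.5218 + 0.2500 + 0.2500
  = 1.5436 bits

I(U;V) = H(U) + H(V) - H(U,V)
  = 0.5436 + 1.0000 - 1.5436
  = 0.0000 bits

No. I(U;V) = 0.0000 bits, which is ≤ 0.5 bits.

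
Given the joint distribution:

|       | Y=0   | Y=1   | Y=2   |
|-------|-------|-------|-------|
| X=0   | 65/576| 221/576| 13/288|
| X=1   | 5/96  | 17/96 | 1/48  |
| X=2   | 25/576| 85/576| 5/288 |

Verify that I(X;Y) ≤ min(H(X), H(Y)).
Marginal P(X) (row sums):
  P(X=0) = 65/576 + 221/576 + 13/288 = 13/24
  P(X=1) = 5/96 + 17/96 + 1/48 = 1/4
  P(X=2) = 25/576 + 85/576 + 5/288 = 5/24
Marginal P(Y) (column sums):
  P(Y=0) = 65/576 + 5/96 + 25/576 = 5/24
  P(Y=1) = 221/576 + 17/96 + 85/576 = 17/24
  P(Y=2) = 13/288 + 1/48 + 5/288 = 1/12

H(X) = -[(13/24)·log₂(13/24) + (1/4)·log₂(1/4) + (5/24)·log₂(5/24)]
  = 0.4791 + 0.5000 + 0.4715
  = 1.4506 bits
H(Y) = -[(5/24)·log₂(5/24) + (17/24)·log₂(17/24) + (1/12)·log₂(1/12)]
  = 0.4715 + 0.3524 + 0.2987
  = 1.1226 bits
H(X,Y) = -[(65/576)·log₂(65/576) + (221/576)·log₂(221/576) + (13/288)·log₂(13/288) + (5/96)·log₂(5/96) + (17/96)·log₂(17/96) + (1/48)·log₂(1/48) + (25/576)·log₂(25/576) + (85/576)·log₂(85/576) + (5/288)·log₂(5/288)]
  = 0.3552 + 0.5303 + 0.2017 + 0.2220 + 0.4423 + 0.1164 + 0.1964 + 0.4074 + 0.1015
  = 2.5732 bits

I(X;Y) = H(X) + H(Y) - H(X,Y)
  = 1.4506 + 1.1226 - 2.5732
  = 0.0000 bits

min(H(X), H(Y)) = min(1.4506, 1.1226) = 1.1226 bits
Since 0.0000 ≤ 1.1226, the bound is satisfied ✓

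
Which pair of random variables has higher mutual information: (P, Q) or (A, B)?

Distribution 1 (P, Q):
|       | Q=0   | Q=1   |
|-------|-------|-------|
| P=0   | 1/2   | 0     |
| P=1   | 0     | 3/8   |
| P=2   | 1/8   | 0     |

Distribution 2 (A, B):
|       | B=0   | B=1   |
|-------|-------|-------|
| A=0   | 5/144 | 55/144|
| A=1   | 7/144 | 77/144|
Distribution 1 (P, Q):
Marginal P(P) (row sums):
  P(P=0) = 1/2 + 0 = 1/2
  P(P=1) = 0 + 3/8 = 3/8
  P(P=2) = 1/8 + 0 = 1/8
Marginal P(Q) (column sums):
  P(Q=0) = 1/2 + 0 + 1/8 = 5/8
  P(Q=1) = 0 + 3/8 + 0 = 3/8

H(P) = -[(1/2)·log₂(1/2) + (3/8)·log₂(3/8) + (1/8)·log₂(1/8)]
  = 0.5000 + 0.5306 + 0.3750
  = 1.4056 bits
H(Q) = -[(5/8)·log₂(5/8) + (3/8)·log₂(3/8)]
  = 0.4238 + 0.5306
  = 0.9544 bits
H(P,Q) = -[(1/2)·log₂(1/2) + (3/8)·log₂(3/8) + (1/8)·log₂(1/8)]
  = 0.5000 + 0.5306 + 0.3750
  = 1.4056 bits

I(P;Q) = H(P) + H(Q) - H(P,Q)
  = 1.4056 + 0.9544 - 1.4056
  = 0.9544 bits

Distribution 2 (A, B):
Marginal P(A) (row sums):
  P(A=0) = 5/144 + 55/144 = 5/12
  P(A=1) = 7/144 + 77/144 = 7/12
Marginal P(B) (column sums):
  P(B=0) = 5/144 + 7/144 = 1/12
  P(B=1) = 55/144 + 77/144 = 11/12

H(A) = -[(5/12)·log₂(5/12) + (7/12)·log₂(7/12)]
  = 0.5263 + 0.4536
  = 0.9799 bits
H(B) = -[(1/12)·log₂(1/12) + (11/12)·log₂(11/12)]
  = 0.2987 + 0.1151
  = 0.4138 bits
H(A,B) = -[(5/144)·log₂(5/144) + (55/144)·log₂(55/144) + (7/144)·log₂(7/144) + (77/144)·log₂(77/144)]
  = 0.1683 + 0.5304 + 0.2121 + 0.4829
  = 1.3937 bits

I(A;B) = H(A) + H(B) - H(A,B)
  = 0.9799 + 0.4138 - 1.3937
  = 0.0000 bits

I(P;Q) = 0.9544 bits > I(A;B) = 0.0000 bits, so (P, Q) has the higher mutual information (stronger dependence).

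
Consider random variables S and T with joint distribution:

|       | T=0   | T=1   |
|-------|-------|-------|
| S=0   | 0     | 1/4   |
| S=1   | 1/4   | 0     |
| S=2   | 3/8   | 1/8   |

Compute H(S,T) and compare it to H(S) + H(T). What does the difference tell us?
Marginal P(S) (row sums):
  P(S=0) = 0 + 1/4 = 1/4
  P(S=1) = 1/4 + 0 = 1/4
  P(S=2) = 3/8 + 1/8 = 1/2
Marginal P(T) (column sums):
  P(T=0) = 0 + 1/4 + 3/8 = 5/8
  P(T=1) = 1/4 + 0 + 1/8 = 3/8

H(S,T) = -[(1/4)·log₂(1/4) + (1/4)·log₂(1/4) + (3/8)·log₂(3/8) + (1/8)·log₂(1/8)]
  = 0.5000 + 0.5000 + 0.5306 + 0.3750
  = 1.9056 bits
H(S) = -[(1/4)·log₂(1/4) + (1/4)·log₂(1/4) + (1/2)·log₂(1/2)]
  = 0.5000 + 0.5000 + 0.5000
  = 1.5000 bits
H(T) = -[(5/8)·log₂(5/8) + (3/8)·log₂(3/8)]
  = 0.4238 + 0.5306
  = 0.9544 bits

H(S) + H(T) = 1.5000 + 0.9544 = 2.4544 bits
Difference: H(S) + H(T) - H(S,T) = 2.4544 - 1.9056 = 0.5488 bits = I(S;T)

The difference is the mutual information; it is positive here, so S and T are dependent (knowing one reduces uncertainty about the other by 0.5488 bits).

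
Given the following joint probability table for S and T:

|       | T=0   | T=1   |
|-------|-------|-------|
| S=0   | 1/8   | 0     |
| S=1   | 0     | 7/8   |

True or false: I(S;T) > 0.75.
Marginal P(S) (row sums):
  P(S=0) = 1/8 + 0 = 1/8
  P(S=1) = 0 + 7/8 = 7/8
Marginal P(T) (column sums):
  P(T=0) = 1/8 + 0 = 1/8
  P(T=1) = 0 + 7/8 = 7/8

H(S) = -[(1/8)·log₂(1/8) + (7/8)·log₂(7/8)]
  = 0.3750 + 0.1686
  = 0.5436 bits
H(T) = -[(1/8)·log₂(1/8) + (7/8)·log₂(7/8)]
  = 0.3750 + 0.1686
  = 0.5436 bits
H(S,T) = -[(1/8)·log₂(1/8) + (7/8)·log₂(7/8)]
  = 0.3750 + 0.1686
  = 0.5436 bits

I(S;T) = H(S) + H(T) - H(S,T)
  = 0.5436 + 0.5436 - 0.5436
  = 0.5436 bits

False. I(S;T) = 0.5436 bits, which is ≤ 0.75 bits.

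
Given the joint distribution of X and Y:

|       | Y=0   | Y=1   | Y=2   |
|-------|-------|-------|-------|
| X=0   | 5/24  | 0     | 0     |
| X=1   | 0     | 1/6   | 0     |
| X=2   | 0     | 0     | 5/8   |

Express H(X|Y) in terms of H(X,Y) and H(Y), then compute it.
H(X|Y) = H(X,Y) - H(Y)

Marginal P(Y) (column sums):
  P(Y=0) = 5/24 + 0 + 0 = 5/24
  P(Y=1) = 0 + 1/6 + 0 = 1/6
  P(Y=2) = 0 + 0 + 5/8 = 5/8

H(X,Y) = -[(5/24)·log₂(5/24) + (1/6)·log₂(1/6) + (5/8)·log₂(5/8)]
  = 0.4715 + 0.4308 + 0.4238
  = 1.3261 bits
H(Y) = -[(5/24)·log₂(5/24) + (1/6)·log₂(1/6) + (5/8)·log₂(5/8)]
  = 0.4715 + 0.4308 + 0.4238
  = 1.3261 bits

H(X|Y) = 1.3261 - 1.3261 = 0.0000 bits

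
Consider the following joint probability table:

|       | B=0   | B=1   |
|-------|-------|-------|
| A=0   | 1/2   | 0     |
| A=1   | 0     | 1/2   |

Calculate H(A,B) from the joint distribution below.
H(A,B) = -Σ P(A,B) log₂ P(A,B), summed over the non-zero cells:
H(A,B) = -[(1/2)·log₂(1/2) + (1/2)·log₂(1/2)]
  = 0.5000 + 0.5000
  = 1.0000 bits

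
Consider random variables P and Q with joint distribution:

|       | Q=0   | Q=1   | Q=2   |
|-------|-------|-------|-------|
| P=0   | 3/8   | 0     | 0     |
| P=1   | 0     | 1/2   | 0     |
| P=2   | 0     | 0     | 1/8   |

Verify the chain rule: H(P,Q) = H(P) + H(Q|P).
Left side:
H(P,Q) = -[(3/8)·log₂(3/8) + (1/2)·log₂(1/2) + (1/8)·log₂(1/8)]
  = 0.5306 + 0.5000 + 0.3750
  = 1.4056 bits

Right side:
Marginal P(P) (row sums):
  P(P=0) = 3/8 + 0 + 0 = 3/8
  P(P=1) = 0 + 1/2 + 0 = 1/2
  P(P=2) = 0 + 0 + 1/8 = 1/8
H(P) = -[(3/8)·log₂(3/8) + (1/2)·log₂(1/2) + (1/8)·log₂(1/8)]
  = 0.5306 + 0.5000 + 0.3750
  = 1.4056 bits
H(Q|P) = -Σ P(P,Q)·log₂ P(Q|P), where P(Q|P) = P(P,Q) / P(P)
  (cells with P(P,Q) = 0 contribute 0)
  (P=0,Q=0): P(Q|P) = (3/8)/(3/8) = 1;  -(3/8)·log₂(1) = 0.0000
  (P=1,Q=1): P(Q|P) = (1/2)/(1/2) = 1;  -(1/2)·log₂(1) = 0.0000
  (P=2,Q=2): P(Q|P) = (1/8)/(1/8) = 1;  -(1/8)·log₂(1) = 0.0000
H(Q|P) = 0.0000 + 0.0000 + 0.0000
  = 0.0000 bits
H(P) + H(Q|P) = 1.4056 + 0.0000 = 1.4056 bits

Both sides equal 1.4056 bits, so the chain rule holds ✓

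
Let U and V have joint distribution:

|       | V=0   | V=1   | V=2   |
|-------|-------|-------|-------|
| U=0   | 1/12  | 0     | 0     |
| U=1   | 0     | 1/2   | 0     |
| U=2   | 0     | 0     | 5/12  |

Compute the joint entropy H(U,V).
H(U,V) = -Σ P(U,V) log₂ P(U,V), summed over the non-zero cells:
H(U,V) = -[(1/12)·log₂(1/12) + (1/2)·log₂(1/2) + (5/12)·log₂(5/12)]
  = 0.2987 + 0.5000 + 0.5263
  = 1.3250 bits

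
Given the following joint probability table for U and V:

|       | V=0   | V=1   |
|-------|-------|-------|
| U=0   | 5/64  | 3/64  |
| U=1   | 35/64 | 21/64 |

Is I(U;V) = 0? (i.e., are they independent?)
Marginal P(U) (row sums):
  P(U=0) = 5/64 + 3/64 = 1/8
  P(U=1) = 35/64 + 21/64 = 7/8
Marginal P(V) (column sums):
  P(V=0) = 5/64 + 35/64 = 5/8
  P(V=1) = 3/64 + 21/64 = 3/8

U and V are independent iff P(U=i,V=j) = P(U=i)·P(V=j) for every cell.
  P(U=0)·P(V=0) = 1/8 × 5/8 = 5/64 = P(U=0,V=0) ✓
  P(U=0)·P(V=1) = 1/8 × 3/8 = 3/64 = P(U=0,V=1) ✓
  P(U=1)·P(V=0) = 7/8 × 5/8 = 35/64 = P(U=1,V=0) ✓
  P(U=1)·P(V=1) = 7/8 × 3/8 = 21/64 = P(U=1,V=1) ✓

Yes, U and V are independent: every cell factors, so I(U;V) = 0 bits.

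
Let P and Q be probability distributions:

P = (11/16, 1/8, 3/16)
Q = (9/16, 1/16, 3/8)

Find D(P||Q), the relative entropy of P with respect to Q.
D(P||Q) = Σ P(i) log₂(P(i)/Q(i))
  i=0: (11/16) × log₂((11/16)/(9/16)) = (11/16) × log₂(11/9) = 0.1990
  i=1: (1/8) × log₂((1/8)/(1/16)) = (1/8) × log₂(2) = 0.1250
  i=2: (3/16) × log₂((3/16)/(3/8)) = (3/16) × log₂(1/2) = -0.1875
D(P||Q) = 0.1990 + 0.1250 - 0.1875
  = 0.1365 bits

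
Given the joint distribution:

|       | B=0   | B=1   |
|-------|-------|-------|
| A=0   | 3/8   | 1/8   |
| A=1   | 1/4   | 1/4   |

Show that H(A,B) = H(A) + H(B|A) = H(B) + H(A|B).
Marginal P(A) (row sums):
  P(A=0) = 3/8 + 1/8 = 1/2
  P(A=1) = 1/4 + 1/4 = 1/2
Marginal P(B) (column sums):
  P(B=0) = 3/8 + 1/4 = 5/8
  P(B=1) = 1/8 + 1/4 = 3/8

Decomposition 1: H(A) + H(B|A)
H(A) = -[(1/2)·log₂(1/2) + (1/2)·log₂(1/2)]
  = 0.5000 + 0.5000
  = 1.0000 bits
H(B|A) = -Σ P(A,B)·log₂ P(B|A), where P(B|A) = P(A,B) / P(A)
  (A=0,B=0): P(B|A) = (3/8)/(1/2) = 3/4;  -(3/8)·log₂(3/4) = 0.1556
  (A=0,B=1): P(B|A) = (1/8)/(1/2) = 1/4;  -(1/8)·log₂(1/4) = 0.2500
  (A=1,B=0): P(B|A) = (1/4)/(1/2) = 1/2;  -(1/4)·log₂(1/2) = 0.2500
  (A=1,B=1): P(B|A) = (1/4)/(1/2) = 1/2;  -(1/4)·log₂(1/2) = 0.2500
H(B|A) = 0.1556 + 0.2500 + 0.2500 + 0.2500
  = 0.9056 bits
H(A) + H(B|A) = 1.0000 + 0.9056 = 1.9056 bits

Decomposition 2: H(B) + H(A|B)
H(B) = -[(5/8)·log₂(5/8) + (3/8)·log₂(3/8)]
  = 0.4238 + 0.5306
  = 0.9544 bits
H(A|B) = -Σ P(A,B)·log₂ P(A|B), where P(A|B) = P(A,B) / P(B)
  (A=0,B=0): P(A|B) = (3/8)/(5/8) = 3/5;  -(3/8)·log₂(3/5) = 0.2764
  (A=0,B=1): P(A|B) = (1/8)/(3/8) = 1/3;  -(1/8)·log₂(1/3) = 0.1981
  (A=1,B=0): P(A|B) = (1/4)/(5/8) = 2/5;  -(1/4)·log₂(2/5) = 0.3305
  (A=1,B=1): P(A|B) = (1/4)/(3/8) = 2/3;  -(1/4)·log₂(2/3) = 0.1462
H(A|B) = 0.2764 + 0.1981 + 0.3305 + 0.1462
  = 0.9512 bits
H(B) + H(A|B) = 0.9544 + 0.9512 = 1.9056 bits

Direct computation of the joint entropy:
H(A,B) = -[(3/8)·log₂(3/8) + (1/8)·log₂(1/8) + (1/4)·log₂(1/4) + (1/4)·log₂(1/4)]
  = 0.5306 + 0.3750 + 0.5000 + 0.5000
  = 1.9056 bits

All three agree: H(A,B) = 1.9056 bits ✓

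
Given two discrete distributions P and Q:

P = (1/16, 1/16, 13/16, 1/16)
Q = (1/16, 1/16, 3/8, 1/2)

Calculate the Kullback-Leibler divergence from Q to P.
D(P||Q) = Σ P(i) log₂(P(i)/Q(i))
  i=0: (1/16) × log₂((1/16)/(1/16)) = (1/16) × log₂(1) = 0.0000
  i=1: (1/16) × log₂((1/16)/(1/16)) = (1/16) × log₂(1) = 0.0000
  i=2: (13/16) × log₂((13/16)/(3/8)) = (13/16) × log₂(13/6) = 0.9063
  i=3: (1/16) × log₂((1/16)/(1/2)) = (1/16) × log₂(1/8) = -0.1875
D(P||Q) = 0.0000 + 0.0000 + 0.9063 - 0.1875
  = 0.7188 bits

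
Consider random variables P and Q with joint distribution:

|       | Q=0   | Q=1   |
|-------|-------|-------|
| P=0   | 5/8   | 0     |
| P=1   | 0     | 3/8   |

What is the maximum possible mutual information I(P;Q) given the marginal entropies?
The upper bound on mutual information is I(P;Q) ≤ min(H(P), H(Q)).

Marginal P(P) (row sums):
  P(P=0) = 5/8 + 0 = 5/8
  P(P=1) = 0 + 3/8 = 3/8
Marginal P(Q) (column sums):
  P(Q=0) = 5/8 + 0 = 5/8
  P(Q=1) = 0 + 3/8 = 3/8

H(P) = -[(5/8)·log₂(5/8) + (3/8)·log₂(3/8)]
  = 0.4238 + 0.5306
  = 0.9544 bits
H(Q) = -[(5/8)·log₂(5/8) + (3/8)·log₂(3/8)]
  = 0.4238 + 0.5306
  = 0.9544 bits

Maximum possible I(P;Q) = min(0.9544, 0.9544) = 0.9544 bits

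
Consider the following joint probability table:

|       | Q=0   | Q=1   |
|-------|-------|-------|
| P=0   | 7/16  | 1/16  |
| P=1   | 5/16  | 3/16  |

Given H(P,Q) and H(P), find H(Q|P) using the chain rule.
From the chain rule: H(P,Q) = H(P) + H(Q|P)
Therefore: H(Q|P) = H(P,Q) - H(P)

H(P,Q) = -[(7/16)·log₂(7/16) + (1/16)·log₂(1/16) + (5/16)·log₂(5/16) + (3/16)·log₂(3/16)]
  = 0.5218 + 0.2500 + 0.5244 + 0.4528
  = 1.7490 bits
Marginal P(P) (row sums):
  P(P=0) = 7/16 + 1/16 = 1/2
  P(P=1) = 5/16 + 3/16 = 1/2
H(P) = -[(1/2)·log₂(1/2) + (1/2)·log₂(1/2)]
  = 0.5000 + 0.5000
  = 1.0000 bits

H(Q|P) = 1.7490 - 1.0000 = 0.7490 bits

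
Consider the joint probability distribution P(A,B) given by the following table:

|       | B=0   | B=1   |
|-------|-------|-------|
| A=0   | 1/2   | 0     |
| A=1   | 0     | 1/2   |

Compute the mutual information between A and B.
Marginal P(A) (row sums):
  P(A=0) = 1/2 + 0 = 1/2
  P(A=1) = 0 + 1/2 = 1/2
Marginal P(B) (column sums):
  P(B=0) = 1/2 + 0 = 1/2
  P(B=1) = 0 + 1/2 = 1/2

H(A) = -[(1/2)·log₂(1/2) + (1/2)·log₂(1/2)]
  = 0.5000 + 0.5000
  = 1.0000 bits
H(B) = -[(1/2)·log₂(1/2) + (1/2)·log₂(1/2)]
  = 0.5000 + 0.5000
  = 1.0000 bits
H(A,B) = -[(1/2)·log₂(1/2) + (1/2)·log₂(1/2)]
  = 0.5000 + 0.5000
  = 1.0000 bits

I(A;B) = H(A) + H(B) - H(A,B)
  = 1.0000 + 1.0000 - 1.0000
  = 1.0000 bits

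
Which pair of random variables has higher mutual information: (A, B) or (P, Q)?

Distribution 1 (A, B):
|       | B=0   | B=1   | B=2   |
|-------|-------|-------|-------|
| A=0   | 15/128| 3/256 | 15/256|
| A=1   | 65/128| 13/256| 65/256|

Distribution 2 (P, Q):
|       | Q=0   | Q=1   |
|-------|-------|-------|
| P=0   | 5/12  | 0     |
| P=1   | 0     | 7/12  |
Distribution 1 (A, B):
Marginal P(A) (row sums):
  P(A=0) = 15/128 + 3/256 + 15/256 = 3/16
  P(A=1) = 65/128 + 13/256 + 65/256 = 13/16
Marginal P(B) (column sums):
  P(B=0) = 15/128 + 65/128 = 5/8
  P(B=1) = 3/256 + 13/256 = 1/16
  P(B=2) = 15/256 + 65/256 = 5/16

H(A) = -[(3/16)·log₂(3/16) + (13/16)·log₂(13/16)]
  = 0.4528 + 0.2434
  = 0.6962 bits
H(B) = -[(5/8)·log₂(5/8) + (1/16)·log₂(1/16) + (5/16)·log₂(5/16)]
  = 0.4238 + 0.2500 + 0.5244
  = 1.1982 bits
H(A,B) = -[(15/128)·log₂(15/128) + (3/256)·log₂(3/256) + (15/256)·log₂(15/256) + (65/128)·log₂(65/128) + (13/256)·log₂(13/256) + (65/256)·log₂(65/256)]
  = 0.3625 + 0.0752 + 0.2398 + 0.4965 + 0.2183 + 0.5021
  = 1.8944 bits

I(A;B) = H(A) + H(B) - H(A,B)
  = 0.6962 + 1.1982 - 1.8944
  = 0.0000 bits

Distribution 2 (P, Q):
Marginal P(P) (row sums):
  P(P=0) = 5/12 + 0 = 5/12
  P(P=1) = 0 + 7/12 = 7/12
Marginal P(Q) (column sums):
  P(Q=0) = 5/12 + 0 = 5/12
  P(Q=1) = 0 + 7/12 = 7/12

H(P) = -[(5/12)·log₂(5/12) + (7/12)·log₂(7/12)]
  = 0.5263 + 0.4536
  = 0.9799 bits
H(Q) = -[(5/12)·log₂(5/12) + (7/12)·log₂(7/12)]
  = 0.5263 + 0.4536
  = 0.9799 bits
H(P,Q) = -[(5/12)·log₂(5/12) + (7/12)·log₂(7/12)]
  = 0.5263 + 0.4536
  = 0.9799 bits

I(P;Q) = H(P) + H(Q) - H(P,Q)
  = 0.9799 + 0.9799 - 0.9799
  = 0.9799 bits

I(P;Q) = 0.9799 bits > I(A;B) = 0.0000 bits, so (P, Q) has the higher mutual information (stronger dependence).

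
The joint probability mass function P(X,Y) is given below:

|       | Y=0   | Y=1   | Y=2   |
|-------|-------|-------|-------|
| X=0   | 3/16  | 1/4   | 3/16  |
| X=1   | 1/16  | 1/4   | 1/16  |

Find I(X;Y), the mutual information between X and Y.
Marginal P(X) (row sums):
  P(X=0) = 3/16 + 1/4 + 3/16 = 5/8
  P(X=1) = 1/16 + 1/4 + 1/16 = 3/8
Marginal P(Y) (column sums):
  P(Y=0) = 3/16 + 1/16 = 1/4
  P(Y=1) = 1/4 + 1/4 = 1/2
  P(Y=2) = 3/16 + 1/16 = 1/4

H(X) = -[(5/8)·log₂(5/8) + (3/8)·log₂(3/8)]
  = 0.4238 + 0.5306
  = 0.9544 bits
H(Y) = -[(1/4)·log₂(1/4) + (1/2)·log₂(1/2) + (1/4)·log₂(1/4)]
  = 0.5000 + 0.5000 + 0.5000
  = 1.5000 bits
H(X,Y) = -[(3/16)·log₂(3/16) + (1/4)·log₂(1/4) + (3/16)·log₂(3/16) + (1/16)·log₂(1/16) + (1/4)·log₂(1/4) + (1/16)·log₂(1/16)]
  = 0.4528 + 0.5000 + 0.4528 + 0.2500 + 0.5000 + 0.2500
  = 2.4056 bits

I(X;Y) = H(X) + H(Y) - H(X,Y)
  = 0.9544 + 1.5000 - 2.4056
  = 0.0488 bits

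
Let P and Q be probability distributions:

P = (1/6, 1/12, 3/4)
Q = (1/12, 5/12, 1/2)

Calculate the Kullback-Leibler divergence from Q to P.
D(P||Q) = Σ P(i) log₂(P(i)/Q(i))
  i=0: (1/6) × log₂((1/6)/(1/12)) = (1/6) × log₂(2) = 0.1667
  i=1: (1/12) × log₂((1/12)/(5/12)) = (1/12) × log₂(1/5) = -0.1935
  i=2: (3/4) × log₂((3/4)/(1/2)) = (3/4) × log₂(3/2) = 0.4387
D(P||Q) = 0.1667 - 0.1935 + 0.4387
  = 0.4119 bits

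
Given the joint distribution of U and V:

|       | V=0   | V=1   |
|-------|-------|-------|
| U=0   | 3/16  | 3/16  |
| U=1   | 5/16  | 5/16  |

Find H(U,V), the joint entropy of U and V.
H(U,V) = -Σ P(U,V) log₂ P(U,V), summed over the non-zero cells:
H(U,V) = -[(3/16)·log₂(3/16) + (3/16)·log₂(3/16) + (5/16)·log₂(5/16) + (5/16)·log₂(5/16)]
  = 0.4528 + 0.4528 + 0.5244 + 0.5244
  = 1.9544 bits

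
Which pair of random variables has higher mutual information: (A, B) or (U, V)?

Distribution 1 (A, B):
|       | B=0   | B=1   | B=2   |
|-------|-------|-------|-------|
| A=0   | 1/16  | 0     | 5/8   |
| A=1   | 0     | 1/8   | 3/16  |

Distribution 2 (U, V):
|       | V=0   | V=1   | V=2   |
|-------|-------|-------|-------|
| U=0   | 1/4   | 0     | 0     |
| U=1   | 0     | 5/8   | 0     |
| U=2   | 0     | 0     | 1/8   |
Distribution 1 (A, B):
Marginal P(A) (row sums):
  P(A=0) = 1/16 + 0 + 5/8 = 11/16
  P(A=1) = 0 + 1/8 + 3/16 = 5/16
Marginal P(B) (column sums):
  P(B=0) = 1/16 + 0 = 1/16
  P(B=1) = 0 + 1/8 = 1/8
  P(B=2) = 5/8 + 3/16 = 13/16

H(A) = -[(11/16)·log₂(11/16) + (5/16)·log₂(5/16)]
  = 0.3716 + 0.5244
  = 0.8960 bits
H(B) = -[(1/16)·log₂(1/16) + (1/8)·log₂(1/8) + (13/16)·log₂(13/16)]
  = 0.2500 + 0.3750 + 0.2434
  = 0.8684 bits
H(A,B) = -[(1/16)·log₂(1/16) + (5/8)·log₂(5/8) + (1/8)·log₂(1/8) + (3/16)·log₂(3/16)]
  = 0.2500 + 0.4238 + 0.3750 + 0.4528
  = 1.5016 bits

I(A;B) = H(A) + H(B) - H(A,B)
  = 0.8960 + 0.8684 - 1.5016
  = 0.2628 bits

Distribution 2 (U, V):
Marginal P(U) (row sums):
  P(U=0) = 1/4 + 0 + 0 = 1/4
  P(U=1) = 0 + 5/8 + 0 = 5/8
  P(U=2) = 0 + 0 + 1/8 = 1/8
Marginal P(V) (column sums):
  P(V=0) = 1/4 + 0 + 0 = 1/4
  P(V=1) = 0 + 5/8 + 0 = 5/8
  P(V=2) = 0 + 0 + 1/8 = 1/8

H(U) = -[(1/4)·log₂(1/4) + (5/8)·log₂(5/8) + (1/8)·log₂(1/8)]
  = 0.5000 + 0.4238 + 0.3750
  = 1.2988 bits
H(V) = -[(1/4)·log₂(1/4) + (5/8)·log₂(5/8) + (1/8)·log₂(1/8)]
  = 0.5000 + 0.4238 + 0.3750
  = 1.2988 bits
H(U,V) = -[(1/4)·log₂(1/4) + (5/8)·log₂(5/8) + (1/8)·log₂(1/8)]
  = 0.5000 + 0.4238 + 0.3750
  = 1.2988 bits

I(U;V) = H(U) + H(V) - H(U,V)
  = 1.2988 + 1.2988 - 1.2988
  = 1.2988 bits

I(U;V) = 1.2988 bits > I(A;B) = 0.2628 bits, so (U, V) has the higher mutual information (stronger dependence).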